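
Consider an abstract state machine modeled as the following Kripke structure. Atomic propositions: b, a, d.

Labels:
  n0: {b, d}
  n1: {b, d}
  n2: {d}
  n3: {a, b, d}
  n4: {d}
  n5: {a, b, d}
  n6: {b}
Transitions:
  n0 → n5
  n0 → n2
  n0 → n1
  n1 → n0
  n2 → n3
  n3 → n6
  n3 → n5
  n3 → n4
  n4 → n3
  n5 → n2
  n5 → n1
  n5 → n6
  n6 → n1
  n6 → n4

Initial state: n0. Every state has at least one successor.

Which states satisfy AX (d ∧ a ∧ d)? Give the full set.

{n2, n4}

States satisfying d ∧ a ∧ d: {n3, n5}.
States satisfying AX (d ∧ a ∧ d): {n2, n4}.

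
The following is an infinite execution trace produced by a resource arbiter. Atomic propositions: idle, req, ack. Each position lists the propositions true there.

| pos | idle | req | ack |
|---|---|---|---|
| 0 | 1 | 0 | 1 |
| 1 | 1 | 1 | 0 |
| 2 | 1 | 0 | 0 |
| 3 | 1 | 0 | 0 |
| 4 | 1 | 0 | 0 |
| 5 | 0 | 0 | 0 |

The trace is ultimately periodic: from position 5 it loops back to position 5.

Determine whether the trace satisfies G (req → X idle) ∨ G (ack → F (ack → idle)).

req → X idle holds at every position 0..5, and those are all positions ever visited, so G (req → X idle) holds.
Positions where req holds: 1.
Check X idle at each: 1→ok.
ack → F (ack → idle) holds at every position 0..5, and those are all positions ever visited, so G (ack → F (ack → idle)) holds.
Positions where ack holds: 0.
Check F (ack → idle) at each: 0→ok.
At position 0: G (req → X idle) is true; G (ack → F (ack → idle)) is true; so G (req → X idle) ∨ G (ack → F (ack → idle)) is true.

Yes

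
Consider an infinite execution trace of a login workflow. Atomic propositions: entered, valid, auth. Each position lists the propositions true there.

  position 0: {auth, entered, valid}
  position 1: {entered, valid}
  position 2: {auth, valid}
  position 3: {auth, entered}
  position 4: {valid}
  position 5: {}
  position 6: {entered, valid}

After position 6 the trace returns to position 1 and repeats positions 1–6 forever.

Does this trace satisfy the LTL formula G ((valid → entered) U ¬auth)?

Violated

(valid → entered) U ¬auth must hold at every position from 0 onward. It fails at position 2, so G ((valid → entered) U ¬auth) is false.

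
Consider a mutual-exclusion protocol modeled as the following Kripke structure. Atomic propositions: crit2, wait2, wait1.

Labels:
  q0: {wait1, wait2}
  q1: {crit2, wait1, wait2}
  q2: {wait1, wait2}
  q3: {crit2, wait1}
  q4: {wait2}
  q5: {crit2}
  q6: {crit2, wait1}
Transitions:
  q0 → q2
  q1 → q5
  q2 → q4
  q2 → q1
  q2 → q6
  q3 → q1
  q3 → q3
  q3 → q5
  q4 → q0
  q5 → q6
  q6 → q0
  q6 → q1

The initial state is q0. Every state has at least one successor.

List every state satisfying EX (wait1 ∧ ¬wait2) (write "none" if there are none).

States satisfying wait1 ∧ ¬wait2: {q3, q6}.
States satisfying EX (wait1 ∧ ¬wait2): {q2, q3, q5}.

{q2, q3, q5}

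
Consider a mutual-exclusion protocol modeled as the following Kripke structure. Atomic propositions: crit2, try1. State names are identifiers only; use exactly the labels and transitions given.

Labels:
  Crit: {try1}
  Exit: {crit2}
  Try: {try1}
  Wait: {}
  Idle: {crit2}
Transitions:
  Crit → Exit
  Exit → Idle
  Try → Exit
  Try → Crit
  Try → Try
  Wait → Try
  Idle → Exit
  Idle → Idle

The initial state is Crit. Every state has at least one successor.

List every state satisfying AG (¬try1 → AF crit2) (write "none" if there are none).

{Crit, Exit, Try, Idle}

States satisfying ¬try1 → AF crit2: {Crit, Exit, Try, Idle}.
States satisfying AG (¬try1 → AF crit2): {Crit, Exit, Try, Idle}.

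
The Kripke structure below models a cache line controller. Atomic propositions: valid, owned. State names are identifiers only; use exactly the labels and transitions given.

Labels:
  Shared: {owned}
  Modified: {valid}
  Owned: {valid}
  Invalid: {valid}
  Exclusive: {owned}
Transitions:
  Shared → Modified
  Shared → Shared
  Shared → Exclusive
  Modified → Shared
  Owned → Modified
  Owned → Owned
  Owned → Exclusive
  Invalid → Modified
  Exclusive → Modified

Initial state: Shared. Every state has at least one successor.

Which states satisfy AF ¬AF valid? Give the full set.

{Shared, Modified, Invalid, Exclusive}

States satisfying ¬AF valid: {Shared}.
States satisfying AF ¬AF valid: {Shared, Modified, Invalid, Exclusive}.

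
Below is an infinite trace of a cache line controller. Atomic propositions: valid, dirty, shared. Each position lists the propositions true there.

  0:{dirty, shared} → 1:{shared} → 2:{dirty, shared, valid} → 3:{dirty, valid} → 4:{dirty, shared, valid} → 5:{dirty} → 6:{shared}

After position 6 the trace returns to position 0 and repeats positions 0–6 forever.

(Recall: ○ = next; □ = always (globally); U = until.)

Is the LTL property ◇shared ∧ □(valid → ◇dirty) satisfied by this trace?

shared holds at position 0, which is reachable from 0, so ◇shared holds.
valid → ◇dirty holds at every position 0..6, and those are all positions ever visited, so □(valid → ◇dirty) holds.
Positions where valid holds: 2, 3, 4.
Check ◇dirty at each: 2→ok, 3→ok, 4→ok.
At position 0: ◇shared is true; □(valid → ◇dirty) is true; so ◇shared ∧ □(valid → ◇dirty) is true.

Satisfied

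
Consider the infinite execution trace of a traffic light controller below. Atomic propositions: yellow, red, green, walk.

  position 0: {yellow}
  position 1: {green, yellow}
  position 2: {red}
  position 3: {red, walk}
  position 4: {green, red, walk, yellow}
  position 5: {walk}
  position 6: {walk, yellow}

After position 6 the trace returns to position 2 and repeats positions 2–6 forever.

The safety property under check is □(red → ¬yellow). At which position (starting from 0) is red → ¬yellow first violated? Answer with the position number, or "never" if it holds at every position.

Check red → ¬yellow at each position in order: 0 ✓, 1 ✓, 2 ✓, 3 ✓.
At position 4 the labels are {green, red, walk, yellow}, so red → ¬yellow is false there. This is the first violation.

4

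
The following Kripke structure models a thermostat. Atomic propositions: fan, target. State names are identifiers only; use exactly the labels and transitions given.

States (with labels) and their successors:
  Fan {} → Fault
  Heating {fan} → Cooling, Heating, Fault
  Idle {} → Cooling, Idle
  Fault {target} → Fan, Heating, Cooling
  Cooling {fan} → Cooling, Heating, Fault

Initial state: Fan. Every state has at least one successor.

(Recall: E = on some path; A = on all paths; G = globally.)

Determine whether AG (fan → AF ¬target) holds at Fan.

Holds

States satisfying fan → AF ¬target: {Fan, Heating, Idle, Fault, Cooling}.
States satisfying AG (fan → AF ¬target): {Fan, Heating, Idle, Fault, Cooling}.
Every state reachable from Fan satisfies fan → AF ¬target.
Fan ∈ Sat(AG (fan → AF ¬target)).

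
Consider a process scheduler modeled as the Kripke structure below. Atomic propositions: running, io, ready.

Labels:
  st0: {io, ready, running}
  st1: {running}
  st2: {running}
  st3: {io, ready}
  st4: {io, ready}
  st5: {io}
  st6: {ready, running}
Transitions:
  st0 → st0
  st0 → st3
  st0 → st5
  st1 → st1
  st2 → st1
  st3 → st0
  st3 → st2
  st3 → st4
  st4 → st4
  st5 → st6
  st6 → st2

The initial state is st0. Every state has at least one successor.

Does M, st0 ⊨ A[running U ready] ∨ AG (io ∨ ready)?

States satisfying running: {st0, st1, st2, st6}.
States satisfying ready: {st0, st3, st4, st6}.
States satisfying A[running U ready]: {st0, st3, st4, st6}.
States satisfying io ∨ ready: {st0, st3, st4, st5, st6}.
States satisfying AG (io ∨ ready): {st4}.
States satisfying A[running U ready] ∨ AG (io ∨ ready): {st0, st3, st4, st6}.
st0 ∈ Sat(A[running U ready] ∨ AG (io ∨ ready)).

Yes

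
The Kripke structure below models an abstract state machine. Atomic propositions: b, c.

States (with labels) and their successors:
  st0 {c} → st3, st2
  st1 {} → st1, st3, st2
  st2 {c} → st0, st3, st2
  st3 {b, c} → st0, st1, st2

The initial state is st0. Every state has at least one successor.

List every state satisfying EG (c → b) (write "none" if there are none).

{st1, st3}

States satisfying c → b: {st1, st3}.
States satisfying EG (c → b): {st1, st3}.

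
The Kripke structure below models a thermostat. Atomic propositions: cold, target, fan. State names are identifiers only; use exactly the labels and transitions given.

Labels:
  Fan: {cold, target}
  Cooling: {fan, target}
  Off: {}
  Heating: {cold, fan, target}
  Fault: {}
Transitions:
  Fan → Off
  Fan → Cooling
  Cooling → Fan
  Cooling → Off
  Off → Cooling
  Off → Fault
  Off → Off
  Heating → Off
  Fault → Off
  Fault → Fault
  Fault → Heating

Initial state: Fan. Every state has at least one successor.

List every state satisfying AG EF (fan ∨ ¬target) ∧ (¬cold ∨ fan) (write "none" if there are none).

{Cooling, Off, Heating, Fault}

States satisfying EF (fan ∨ ¬target): {Fan, Cooling, Off, Heating, Fault}.
States satisfying AG EF (fan ∨ ¬target): {Fan, Cooling, Off, Heating, Fault}.
States satisfying ¬cold: {Cooling, Off, Fault}.
States satisfying ¬cold ∨ fan: {Cooling, Off, Heating, Fault}.
States satisfying AG EF (fan ∨ ¬target) ∧ (¬cold ∨ fan): {Cooling, Off, Heating, Fault}.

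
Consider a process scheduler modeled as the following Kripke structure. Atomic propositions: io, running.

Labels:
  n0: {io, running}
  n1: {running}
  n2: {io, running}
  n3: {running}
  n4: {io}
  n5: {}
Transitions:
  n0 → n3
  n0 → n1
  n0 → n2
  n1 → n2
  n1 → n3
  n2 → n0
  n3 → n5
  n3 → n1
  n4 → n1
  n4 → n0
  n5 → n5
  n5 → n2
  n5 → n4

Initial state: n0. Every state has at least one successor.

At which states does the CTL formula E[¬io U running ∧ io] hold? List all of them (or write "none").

States satisfying ¬io: {n1, n3, n5}.
States satisfying running ∧ io: {n0, n2}.
States satisfying E[¬io U running ∧ io]: {n0, n1, n2, n3, n5}.

{n0, n1, n2, n3, n5}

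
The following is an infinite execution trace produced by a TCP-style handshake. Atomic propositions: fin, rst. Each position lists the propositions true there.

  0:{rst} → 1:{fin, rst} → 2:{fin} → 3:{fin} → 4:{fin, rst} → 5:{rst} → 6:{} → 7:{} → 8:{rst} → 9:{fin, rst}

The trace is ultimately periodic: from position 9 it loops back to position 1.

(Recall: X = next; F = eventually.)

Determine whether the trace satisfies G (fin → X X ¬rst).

fin → X X ¬rst must hold at every position from 0 onward. It fails at position 2, so G (fin → X X ¬rst) is false.
Positions where fin holds: 1, 2, 3, 4, 9.
Check X X ¬rst at each: 1→ok, 2→fails, 3→fails, 4→ok, 9→ok.

No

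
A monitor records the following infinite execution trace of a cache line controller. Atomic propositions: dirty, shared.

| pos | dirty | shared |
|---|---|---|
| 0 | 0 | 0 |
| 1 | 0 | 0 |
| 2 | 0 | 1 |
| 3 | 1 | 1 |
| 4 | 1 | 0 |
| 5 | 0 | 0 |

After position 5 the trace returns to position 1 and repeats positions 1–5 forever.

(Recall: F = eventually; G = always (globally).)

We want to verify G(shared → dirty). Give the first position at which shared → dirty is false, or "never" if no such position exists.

Check shared → dirty at each position in order: 0 ✓, 1 ✓.
At position 2 the labels are {shared}, so shared → dirty is false there. This is the first violation.

2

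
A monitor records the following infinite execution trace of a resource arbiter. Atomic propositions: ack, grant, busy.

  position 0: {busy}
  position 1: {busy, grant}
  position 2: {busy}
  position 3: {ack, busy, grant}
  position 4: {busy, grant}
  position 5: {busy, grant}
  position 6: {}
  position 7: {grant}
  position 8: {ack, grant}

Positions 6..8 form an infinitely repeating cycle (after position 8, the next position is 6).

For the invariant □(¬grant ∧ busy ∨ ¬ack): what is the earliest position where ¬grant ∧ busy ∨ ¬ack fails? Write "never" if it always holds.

Check ¬grant ∧ busy ∨ ¬ack at each position in order: 0 ✓, 1 ✓, 2 ✓.
At position 3 the labels are {ack, busy, grant}, so ¬grant ∧ busy ∨ ¬ack is false there. This is the first violation.

3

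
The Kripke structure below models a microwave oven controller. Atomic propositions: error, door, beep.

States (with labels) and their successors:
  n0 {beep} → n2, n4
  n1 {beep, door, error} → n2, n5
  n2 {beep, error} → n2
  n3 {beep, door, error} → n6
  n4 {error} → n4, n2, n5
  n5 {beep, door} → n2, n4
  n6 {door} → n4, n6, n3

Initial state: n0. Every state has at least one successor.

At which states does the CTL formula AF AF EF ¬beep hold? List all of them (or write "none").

{n0, n1, n3, n4, n5, n6}

States satisfying AF EF ¬beep: {n0, n1, n3, n4, n5, n6}.
States satisfying AF AF EF ¬beep: {n0, n1, n3, n4, n5, n6}.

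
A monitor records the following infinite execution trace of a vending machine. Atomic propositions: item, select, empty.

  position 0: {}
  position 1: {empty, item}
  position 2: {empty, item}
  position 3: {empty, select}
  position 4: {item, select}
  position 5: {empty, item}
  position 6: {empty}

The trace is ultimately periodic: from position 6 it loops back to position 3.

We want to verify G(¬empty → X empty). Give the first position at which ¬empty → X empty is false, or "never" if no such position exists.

never

¬empty → X empty holds at every position 0..6, and those are all the positions the trace ever visits, so the invariant G(¬empty → X empty) is never violated.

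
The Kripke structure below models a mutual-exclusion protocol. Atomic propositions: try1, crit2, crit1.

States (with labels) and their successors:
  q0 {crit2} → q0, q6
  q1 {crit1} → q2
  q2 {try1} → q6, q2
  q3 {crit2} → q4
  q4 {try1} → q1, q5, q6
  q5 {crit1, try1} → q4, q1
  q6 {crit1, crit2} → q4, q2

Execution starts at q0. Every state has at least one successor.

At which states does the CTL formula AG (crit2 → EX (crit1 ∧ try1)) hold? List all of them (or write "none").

States satisfying crit2 → EX (crit1 ∧ try1): {q1, q2, q4, q5}.
States satisfying AG (crit2 → EX (crit1 ∧ try1)): ∅.

none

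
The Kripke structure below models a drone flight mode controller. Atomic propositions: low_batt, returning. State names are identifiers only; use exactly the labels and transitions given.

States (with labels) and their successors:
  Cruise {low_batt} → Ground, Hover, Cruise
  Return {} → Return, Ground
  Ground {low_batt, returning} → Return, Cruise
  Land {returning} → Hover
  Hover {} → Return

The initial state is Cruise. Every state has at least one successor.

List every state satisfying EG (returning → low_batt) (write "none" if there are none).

{Cruise, Return, Ground, Hover}

States satisfying returning → low_batt: {Cruise, Return, Ground, Hover}.
States satisfying EG (returning → low_batt): {Cruise, Return, Ground, Hover}.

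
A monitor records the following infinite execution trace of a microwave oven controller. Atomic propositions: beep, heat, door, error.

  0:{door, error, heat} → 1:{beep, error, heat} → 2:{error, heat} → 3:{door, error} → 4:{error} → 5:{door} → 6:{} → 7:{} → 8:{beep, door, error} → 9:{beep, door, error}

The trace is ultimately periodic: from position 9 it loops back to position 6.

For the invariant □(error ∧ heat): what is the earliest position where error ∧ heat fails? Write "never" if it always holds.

Check error ∧ heat at each position in order: 0 ✓, 1 ✓, 2 ✓.
At position 3 the labels are {door, error}, so error ∧ heat is false there. This is the first violation.

3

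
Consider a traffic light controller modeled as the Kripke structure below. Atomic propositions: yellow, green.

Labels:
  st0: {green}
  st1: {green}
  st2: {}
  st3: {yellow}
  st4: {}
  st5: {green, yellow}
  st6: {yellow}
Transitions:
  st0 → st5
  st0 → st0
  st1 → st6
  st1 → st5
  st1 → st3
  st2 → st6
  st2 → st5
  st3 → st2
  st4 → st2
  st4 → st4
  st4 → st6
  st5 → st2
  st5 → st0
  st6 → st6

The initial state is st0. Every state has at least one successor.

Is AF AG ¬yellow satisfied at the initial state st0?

States satisfying AG ¬yellow: ∅.
States satisfying AF AG ¬yellow: ∅.
There is a path from st0 along which AG ¬yellow never holds.
st0 ∉ Sat(AF AG ¬yellow).

Violated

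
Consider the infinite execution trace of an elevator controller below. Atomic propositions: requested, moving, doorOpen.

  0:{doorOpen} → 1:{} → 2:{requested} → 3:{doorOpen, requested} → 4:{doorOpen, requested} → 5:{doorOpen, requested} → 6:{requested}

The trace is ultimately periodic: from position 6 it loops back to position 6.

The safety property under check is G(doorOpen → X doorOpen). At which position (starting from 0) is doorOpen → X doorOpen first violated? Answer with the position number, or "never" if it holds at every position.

At position 0 the labels are {doorOpen} and the next position 1 has {}, so doorOpen → X doorOpen is false there. This is the first violation.

0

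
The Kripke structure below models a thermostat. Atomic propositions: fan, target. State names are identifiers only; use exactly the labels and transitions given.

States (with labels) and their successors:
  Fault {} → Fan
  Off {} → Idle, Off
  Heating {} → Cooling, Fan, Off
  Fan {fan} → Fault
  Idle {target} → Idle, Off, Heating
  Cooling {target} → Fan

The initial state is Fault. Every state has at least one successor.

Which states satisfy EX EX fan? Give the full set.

{Heating, Fan, Idle}

States satisfying EX fan: {Fault, Heating, Cooling}.
States satisfying EX EX fan: {Heating, Fan, Idle}.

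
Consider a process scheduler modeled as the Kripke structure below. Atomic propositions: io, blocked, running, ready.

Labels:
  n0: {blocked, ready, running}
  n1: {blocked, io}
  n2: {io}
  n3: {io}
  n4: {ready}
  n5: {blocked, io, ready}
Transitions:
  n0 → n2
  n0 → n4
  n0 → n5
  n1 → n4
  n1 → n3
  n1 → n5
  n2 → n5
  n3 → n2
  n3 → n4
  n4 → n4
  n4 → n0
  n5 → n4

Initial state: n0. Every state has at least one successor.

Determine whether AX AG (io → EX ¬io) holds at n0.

States satisfying AG (io → EX ¬io): ∅.
States satisfying AX AG (io → EX ¬io): ∅.
n0 ∉ Sat(AX AG (io → EX ¬io)).

Does not hold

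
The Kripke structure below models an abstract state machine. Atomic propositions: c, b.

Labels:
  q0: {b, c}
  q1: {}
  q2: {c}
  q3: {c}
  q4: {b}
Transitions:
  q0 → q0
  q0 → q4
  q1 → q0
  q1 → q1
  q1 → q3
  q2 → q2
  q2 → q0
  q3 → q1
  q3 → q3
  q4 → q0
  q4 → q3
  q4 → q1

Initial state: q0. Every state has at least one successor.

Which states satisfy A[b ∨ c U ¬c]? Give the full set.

{q1, q4}

States satisfying b ∨ c: {q0, q2, q3, q4}.
States satisfying ¬c: {q1, q4}.
States satisfying A[b ∨ c U ¬c]: {q1, q4}.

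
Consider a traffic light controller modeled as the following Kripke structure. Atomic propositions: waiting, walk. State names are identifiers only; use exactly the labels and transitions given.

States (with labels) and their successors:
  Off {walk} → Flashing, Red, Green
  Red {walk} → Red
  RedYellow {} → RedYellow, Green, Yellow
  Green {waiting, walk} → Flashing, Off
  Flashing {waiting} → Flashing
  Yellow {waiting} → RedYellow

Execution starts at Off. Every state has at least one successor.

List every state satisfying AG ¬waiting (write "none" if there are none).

{Red}

States satisfying ¬waiting: {Off, Red, RedYellow}.
States satisfying AG ¬waiting: {Red}.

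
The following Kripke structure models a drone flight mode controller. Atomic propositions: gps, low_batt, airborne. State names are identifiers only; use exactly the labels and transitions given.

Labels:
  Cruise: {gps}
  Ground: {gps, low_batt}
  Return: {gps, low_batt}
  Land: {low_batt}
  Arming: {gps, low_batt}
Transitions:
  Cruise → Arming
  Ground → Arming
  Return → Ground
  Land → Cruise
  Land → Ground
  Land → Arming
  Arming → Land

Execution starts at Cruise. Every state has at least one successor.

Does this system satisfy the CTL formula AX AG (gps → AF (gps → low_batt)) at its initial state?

States satisfying AG (gps → AF (gps → low_batt)): {Cruise, Ground, Return, Land, Arming}.
States satisfying AX AG (gps → AF (gps → low_batt)): {Cruise, Ground, Return, Land, Arming}.
Cruise ∈ Sat(AX AG (gps → AF (gps → low_batt))).

Satisfied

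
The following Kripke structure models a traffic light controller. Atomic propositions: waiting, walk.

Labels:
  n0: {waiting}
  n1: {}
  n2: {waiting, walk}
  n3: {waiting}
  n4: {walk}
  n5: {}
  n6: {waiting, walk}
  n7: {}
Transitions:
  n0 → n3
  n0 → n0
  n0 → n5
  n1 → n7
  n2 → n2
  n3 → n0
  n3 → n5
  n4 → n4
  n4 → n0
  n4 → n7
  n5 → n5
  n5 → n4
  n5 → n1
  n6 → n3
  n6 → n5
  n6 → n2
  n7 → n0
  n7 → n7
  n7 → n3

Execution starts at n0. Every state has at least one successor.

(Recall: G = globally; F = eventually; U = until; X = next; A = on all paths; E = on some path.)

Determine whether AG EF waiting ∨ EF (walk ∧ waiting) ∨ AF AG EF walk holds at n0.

States satisfying EF waiting: {n0, n1, n2, n3, n4, n5, n6, n7}.
States satisfying AG EF waiting: {n0, n1, n2, n3, n4, n5, n6, n7}.
States satisfying walk ∧ waiting: {n2, n6}.
States satisfying EF (walk ∧ waiting): {n2, n6}.
States satisfying AG EF waiting ∨ EF (walk ∧ waiting): {n0, n1, n2, n3, n4, n5, n6, n7}.
States satisfying AG EF walk: {n0, n1, n2, n3, n4, n5, n6, n7}.
States satisfying AF AG EF walk: {n0, n1, n2, n3, n4, n5, n6, n7}.
States satisfying AG EF waiting ∨ EF (walk ∧ waiting) ∨ AF AG EF walk: {n0, n1, n2, n3, n4, n5, n6, n7}.
n0 ∈ Sat(AG EF waiting ∨ EF (walk ∧ waiting) ∨ AF AG EF walk).

Satisfied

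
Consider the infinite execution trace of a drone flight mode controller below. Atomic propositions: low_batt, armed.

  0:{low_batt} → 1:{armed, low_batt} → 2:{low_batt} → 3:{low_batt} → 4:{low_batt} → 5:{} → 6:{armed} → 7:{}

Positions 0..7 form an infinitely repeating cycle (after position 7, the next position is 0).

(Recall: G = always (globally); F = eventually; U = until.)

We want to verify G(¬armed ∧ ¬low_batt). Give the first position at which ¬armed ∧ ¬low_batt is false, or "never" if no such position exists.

At position 0 the labels are {low_batt}, so ¬armed ∧ ¬low_batt is false there. This is the first violation.

0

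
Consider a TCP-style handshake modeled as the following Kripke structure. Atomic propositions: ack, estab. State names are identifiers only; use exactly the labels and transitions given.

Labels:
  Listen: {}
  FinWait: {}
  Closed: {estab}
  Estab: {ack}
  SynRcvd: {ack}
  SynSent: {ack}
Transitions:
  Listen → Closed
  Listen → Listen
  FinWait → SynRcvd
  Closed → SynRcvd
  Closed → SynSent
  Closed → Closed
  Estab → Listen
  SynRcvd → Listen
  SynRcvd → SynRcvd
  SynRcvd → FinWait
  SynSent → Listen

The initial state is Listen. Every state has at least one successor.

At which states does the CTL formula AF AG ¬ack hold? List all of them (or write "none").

States satisfying AG ¬ack: ∅.
States satisfying AF AG ¬ack: ∅.

none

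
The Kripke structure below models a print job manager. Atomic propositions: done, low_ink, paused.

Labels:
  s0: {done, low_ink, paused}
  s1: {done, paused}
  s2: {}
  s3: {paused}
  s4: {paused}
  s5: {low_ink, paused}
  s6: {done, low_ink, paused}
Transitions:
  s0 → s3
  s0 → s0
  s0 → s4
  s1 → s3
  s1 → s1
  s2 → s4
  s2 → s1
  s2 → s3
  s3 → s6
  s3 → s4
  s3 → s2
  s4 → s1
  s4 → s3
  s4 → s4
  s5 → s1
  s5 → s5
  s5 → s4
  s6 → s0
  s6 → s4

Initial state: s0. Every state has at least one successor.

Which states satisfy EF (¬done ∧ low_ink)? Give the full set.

States satisfying ¬done ∧ low_ink: {s5}.
States satisfying EF (¬done ∧ low_ink): {s5}.

{s5}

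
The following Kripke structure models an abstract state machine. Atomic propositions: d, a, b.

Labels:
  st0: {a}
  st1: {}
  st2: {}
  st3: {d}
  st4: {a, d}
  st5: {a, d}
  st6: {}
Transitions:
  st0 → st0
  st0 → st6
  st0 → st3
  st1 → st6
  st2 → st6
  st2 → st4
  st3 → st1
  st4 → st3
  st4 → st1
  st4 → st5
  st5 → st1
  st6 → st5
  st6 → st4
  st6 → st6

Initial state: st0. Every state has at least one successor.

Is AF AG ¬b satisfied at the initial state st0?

States satisfying AG ¬b: {st0, st1, st2, st3, st4, st5, st6}.
States satisfying AF AG ¬b: {st0, st1, st2, st3, st4, st5, st6}.
st0 ∈ Sat(AF AG ¬b).

Holds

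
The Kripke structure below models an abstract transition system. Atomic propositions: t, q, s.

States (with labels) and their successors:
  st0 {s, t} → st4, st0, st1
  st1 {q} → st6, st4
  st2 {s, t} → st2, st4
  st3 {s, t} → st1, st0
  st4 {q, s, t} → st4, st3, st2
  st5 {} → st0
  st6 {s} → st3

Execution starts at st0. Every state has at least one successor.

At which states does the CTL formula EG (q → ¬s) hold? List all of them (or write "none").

States satisfying q → ¬s: {st0, st1, st2, st3, st5, st6}.
States satisfying EG (q → ¬s): {st0, st1, st2, st3, st5, st6}.

{st0, st1, st2, st3, st5, st6}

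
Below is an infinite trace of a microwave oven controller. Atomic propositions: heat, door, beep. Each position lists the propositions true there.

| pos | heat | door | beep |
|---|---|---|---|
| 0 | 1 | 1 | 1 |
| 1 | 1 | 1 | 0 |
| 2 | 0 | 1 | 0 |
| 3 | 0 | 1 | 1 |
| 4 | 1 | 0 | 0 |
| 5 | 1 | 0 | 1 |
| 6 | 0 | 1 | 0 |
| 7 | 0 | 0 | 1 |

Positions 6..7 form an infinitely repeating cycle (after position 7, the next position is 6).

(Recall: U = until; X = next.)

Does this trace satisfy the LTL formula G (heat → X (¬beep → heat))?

No

heat → X (¬beep → heat) must hold at every position from 0 onward. It fails at position 1, so G (heat → X (¬beep → heat)) is false.
Positions where heat holds: 0, 1, 4, 5.
Check X (¬beep → heat) at each: 0→ok, 1→fails, 4→ok, 5→fails.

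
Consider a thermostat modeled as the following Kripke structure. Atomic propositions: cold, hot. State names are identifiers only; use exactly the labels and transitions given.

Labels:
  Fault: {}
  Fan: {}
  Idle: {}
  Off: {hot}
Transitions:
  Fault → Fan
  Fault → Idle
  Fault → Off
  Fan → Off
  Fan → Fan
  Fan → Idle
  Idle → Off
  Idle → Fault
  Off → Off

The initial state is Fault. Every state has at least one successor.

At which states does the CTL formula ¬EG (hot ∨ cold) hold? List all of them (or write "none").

States satisfying hot ∨ cold: {Off}.
States satisfying EG (hot ∨ cold): {Off}.
States satisfying ¬EG (hot ∨ cold): {Fault, Fan, Idle}.

{Fault, Fan, Idle}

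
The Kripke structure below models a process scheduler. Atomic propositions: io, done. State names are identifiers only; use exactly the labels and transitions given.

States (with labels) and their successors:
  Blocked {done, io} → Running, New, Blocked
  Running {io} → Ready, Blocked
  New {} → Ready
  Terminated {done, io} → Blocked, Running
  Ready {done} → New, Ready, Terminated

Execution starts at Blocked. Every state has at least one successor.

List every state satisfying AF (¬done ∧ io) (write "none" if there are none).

States satisfying ¬done ∧ io: {Running}.
States satisfying AF (¬done ∧ io): {Running}.

{Running}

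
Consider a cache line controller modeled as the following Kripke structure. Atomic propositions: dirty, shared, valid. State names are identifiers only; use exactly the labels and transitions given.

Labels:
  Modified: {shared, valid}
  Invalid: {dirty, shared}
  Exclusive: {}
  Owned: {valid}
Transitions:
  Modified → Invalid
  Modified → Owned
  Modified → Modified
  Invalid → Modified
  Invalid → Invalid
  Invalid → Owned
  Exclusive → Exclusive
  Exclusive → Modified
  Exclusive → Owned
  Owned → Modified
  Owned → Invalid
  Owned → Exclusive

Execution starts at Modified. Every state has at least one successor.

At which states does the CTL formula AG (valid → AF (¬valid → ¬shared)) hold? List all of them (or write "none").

{Modified, Invalid, Exclusive, Owned}

States satisfying valid → AF (¬valid → ¬shared): {Modified, Invalid, Exclusive, Owned}.
States satisfying AG (valid → AF (¬valid → ¬shared)): {Modified, Invalid, Exclusive, Owned}.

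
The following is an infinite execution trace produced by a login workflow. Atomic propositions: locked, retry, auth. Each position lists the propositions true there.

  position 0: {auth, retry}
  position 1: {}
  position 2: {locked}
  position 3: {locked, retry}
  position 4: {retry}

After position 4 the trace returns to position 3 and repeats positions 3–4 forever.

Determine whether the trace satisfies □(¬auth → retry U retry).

Violated

¬auth → retry U retry must hold at every position from 0 onward. It fails at position 1, so □(¬auth → retry U retry) is false.
Positions where ¬auth holds: 1, 2, 3, 4.
Check retry U retry at each: 1→fails, 2→fails, 3→ok, 4→ok.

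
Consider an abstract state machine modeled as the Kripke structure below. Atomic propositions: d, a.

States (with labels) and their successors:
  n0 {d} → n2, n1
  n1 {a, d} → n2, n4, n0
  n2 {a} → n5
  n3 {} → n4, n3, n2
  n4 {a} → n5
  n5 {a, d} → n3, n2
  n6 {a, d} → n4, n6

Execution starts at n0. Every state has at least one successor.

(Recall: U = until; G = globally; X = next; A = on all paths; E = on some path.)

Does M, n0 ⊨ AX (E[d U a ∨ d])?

States satisfying E[d U a ∨ d]: {n0, n1, n2, n4, n5, n6}.
States satisfying AX (E[d U a ∨ d]): {n0, n1, n2, n4, n6}.
n0 ∈ Sat(AX (E[d U a ∨ d])).

Satisfied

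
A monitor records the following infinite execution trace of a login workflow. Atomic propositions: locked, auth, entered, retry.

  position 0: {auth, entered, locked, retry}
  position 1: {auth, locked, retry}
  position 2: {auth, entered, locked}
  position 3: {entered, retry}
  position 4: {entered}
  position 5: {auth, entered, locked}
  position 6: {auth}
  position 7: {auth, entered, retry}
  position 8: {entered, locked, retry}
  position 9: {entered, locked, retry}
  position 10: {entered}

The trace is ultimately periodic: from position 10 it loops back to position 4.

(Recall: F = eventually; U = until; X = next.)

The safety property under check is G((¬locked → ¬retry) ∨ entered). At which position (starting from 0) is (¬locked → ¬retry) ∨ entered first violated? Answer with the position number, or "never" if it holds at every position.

never

(¬locked → ¬retry) ∨ entered holds at every position 0..10, and those are all the positions the trace ever visits, so the invariant G((¬locked → ¬retry) ∨ entered) is never violated.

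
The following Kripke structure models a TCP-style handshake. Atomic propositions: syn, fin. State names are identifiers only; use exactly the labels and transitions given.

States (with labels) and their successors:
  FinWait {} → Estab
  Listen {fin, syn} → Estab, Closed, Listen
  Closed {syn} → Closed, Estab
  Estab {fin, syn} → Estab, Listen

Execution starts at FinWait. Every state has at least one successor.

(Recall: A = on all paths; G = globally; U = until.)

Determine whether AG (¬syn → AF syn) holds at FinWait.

States satisfying ¬syn → AF syn: {FinWait, Listen, Closed, Estab}.
States satisfying AG (¬syn → AF syn): {FinWait, Listen, Closed, Estab}.
Every state reachable from FinWait satisfies ¬syn → AF syn.
FinWait ∈ Sat(AG (¬syn → AF syn)).

Yes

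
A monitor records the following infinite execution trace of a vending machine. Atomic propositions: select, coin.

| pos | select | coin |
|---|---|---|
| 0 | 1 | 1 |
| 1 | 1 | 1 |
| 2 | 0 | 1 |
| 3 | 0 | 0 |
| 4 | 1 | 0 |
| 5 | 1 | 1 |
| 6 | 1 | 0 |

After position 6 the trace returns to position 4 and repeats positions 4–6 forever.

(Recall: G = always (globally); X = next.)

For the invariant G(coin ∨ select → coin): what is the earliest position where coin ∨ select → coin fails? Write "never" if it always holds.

4

Check coin ∨ select → coin at each position in order: 0 ✓, 1 ✓, 2 ✓, 3 ✓.
At position 4 the labels are {select}, so coin ∨ select → coin is false there. This is the first violation.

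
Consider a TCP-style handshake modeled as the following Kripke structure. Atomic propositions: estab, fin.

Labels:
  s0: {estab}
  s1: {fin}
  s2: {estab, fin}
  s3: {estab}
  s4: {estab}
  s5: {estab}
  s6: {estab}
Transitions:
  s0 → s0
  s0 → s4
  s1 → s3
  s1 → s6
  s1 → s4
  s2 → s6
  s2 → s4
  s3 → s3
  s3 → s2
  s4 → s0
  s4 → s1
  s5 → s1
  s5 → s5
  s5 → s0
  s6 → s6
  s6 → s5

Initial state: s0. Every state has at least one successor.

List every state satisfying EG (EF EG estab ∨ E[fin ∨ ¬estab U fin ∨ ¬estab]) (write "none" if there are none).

States satisfying EF EG estab ∨ E[fin ∨ ¬estab U fin ∨ ¬estab]: {s0, s1, s2, s3, s4, s5, s6}.
States satisfying EG (EF EG estab ∨ E[fin ∨ ¬estab U fin ∨ ¬estab]): {s0, s1, s2, s3, s4, s5, s6}.

{s0, s1, s2, s3, s4, s5, s6}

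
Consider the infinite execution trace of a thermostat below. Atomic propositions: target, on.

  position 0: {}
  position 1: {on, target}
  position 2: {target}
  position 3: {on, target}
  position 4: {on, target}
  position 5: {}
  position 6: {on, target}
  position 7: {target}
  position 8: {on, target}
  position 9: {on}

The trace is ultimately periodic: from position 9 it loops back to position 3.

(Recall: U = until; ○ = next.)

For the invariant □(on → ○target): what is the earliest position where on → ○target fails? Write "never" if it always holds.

Check on → ○target at each position in order: 0 ✓, 1 ✓, 2 ✓, 3 ✓.
At position 4 the labels are {on, target} and the next position 5 has {}, so on → ○target is false there. This is the first violation.

4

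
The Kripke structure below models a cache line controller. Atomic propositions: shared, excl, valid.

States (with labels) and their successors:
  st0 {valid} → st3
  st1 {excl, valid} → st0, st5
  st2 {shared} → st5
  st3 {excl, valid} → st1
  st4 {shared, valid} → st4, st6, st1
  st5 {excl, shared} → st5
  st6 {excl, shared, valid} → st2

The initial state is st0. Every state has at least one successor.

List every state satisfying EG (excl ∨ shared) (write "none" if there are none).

{st1, st2, st3, st4, st5, st6}

States satisfying excl ∨ shared: {st1, st2, st3, st4, st5, st6}.
States satisfying EG (excl ∨ shared): {st1, st2, st3, st4, st5, st6}.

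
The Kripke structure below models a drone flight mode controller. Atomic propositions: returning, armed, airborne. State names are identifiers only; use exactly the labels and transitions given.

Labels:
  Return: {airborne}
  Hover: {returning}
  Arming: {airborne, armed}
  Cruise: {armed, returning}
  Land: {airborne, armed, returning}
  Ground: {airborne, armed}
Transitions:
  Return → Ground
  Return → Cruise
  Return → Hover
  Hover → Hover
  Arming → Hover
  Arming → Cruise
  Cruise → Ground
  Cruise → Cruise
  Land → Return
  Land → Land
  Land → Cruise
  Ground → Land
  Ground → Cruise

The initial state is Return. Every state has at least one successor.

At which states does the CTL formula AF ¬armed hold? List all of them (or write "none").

{Return, Hover}

States satisfying ¬armed: {Return, Hover}.
States satisfying AF ¬armed: {Return, Hover}.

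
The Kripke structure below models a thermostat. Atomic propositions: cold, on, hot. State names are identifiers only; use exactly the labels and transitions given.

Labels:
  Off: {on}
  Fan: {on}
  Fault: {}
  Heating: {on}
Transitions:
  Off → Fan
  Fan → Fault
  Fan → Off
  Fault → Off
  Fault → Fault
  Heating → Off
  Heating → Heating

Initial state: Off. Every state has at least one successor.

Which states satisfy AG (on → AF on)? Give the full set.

{Off, Fan, Fault, Heating}

States satisfying on → AF on: {Off, Fan, Fault, Heating}.
States satisfying AG (on → AF on): {Off, Fan, Fault, Heating}.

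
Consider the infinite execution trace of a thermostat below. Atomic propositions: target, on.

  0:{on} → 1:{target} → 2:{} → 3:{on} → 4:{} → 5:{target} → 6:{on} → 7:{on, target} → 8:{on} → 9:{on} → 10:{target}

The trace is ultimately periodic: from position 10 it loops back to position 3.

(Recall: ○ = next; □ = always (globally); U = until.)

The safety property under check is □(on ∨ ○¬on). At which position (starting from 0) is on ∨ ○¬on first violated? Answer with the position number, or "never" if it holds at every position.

Check on ∨ ○¬on at each position in order: 0 ✓, 1 ✓.
At position 2 the labels are {} and the next position 3 has {on}, so on ∨ ○¬on is false there. This is the first violation.

2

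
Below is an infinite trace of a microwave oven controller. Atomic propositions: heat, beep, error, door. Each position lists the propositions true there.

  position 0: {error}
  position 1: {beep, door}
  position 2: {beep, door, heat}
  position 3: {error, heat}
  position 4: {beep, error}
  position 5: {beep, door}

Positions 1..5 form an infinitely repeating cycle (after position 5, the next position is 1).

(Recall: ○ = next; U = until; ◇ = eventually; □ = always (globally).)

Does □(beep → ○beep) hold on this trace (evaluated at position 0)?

Does not hold

beep → ○beep must hold at every position from 0 onward. It fails at position 2, so □(beep → ○beep) is false.
Positions where beep holds: 1, 2, 4, 5.
Check ○beep at each: 1→ok, 2→fails, 4→ok, 5→ok.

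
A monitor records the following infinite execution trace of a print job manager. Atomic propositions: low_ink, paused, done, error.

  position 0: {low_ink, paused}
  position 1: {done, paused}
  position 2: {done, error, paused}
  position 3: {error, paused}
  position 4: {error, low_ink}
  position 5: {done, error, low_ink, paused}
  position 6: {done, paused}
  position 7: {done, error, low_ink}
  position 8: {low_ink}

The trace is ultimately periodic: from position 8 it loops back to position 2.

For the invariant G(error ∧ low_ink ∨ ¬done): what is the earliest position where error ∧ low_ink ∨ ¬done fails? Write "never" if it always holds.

1

Check error ∧ low_ink ∨ ¬done at each position in order: 0 ✓.
At position 1 the labels are {done, paused}, so error ∧ low_ink ∨ ¬done is false there. This is the first violation.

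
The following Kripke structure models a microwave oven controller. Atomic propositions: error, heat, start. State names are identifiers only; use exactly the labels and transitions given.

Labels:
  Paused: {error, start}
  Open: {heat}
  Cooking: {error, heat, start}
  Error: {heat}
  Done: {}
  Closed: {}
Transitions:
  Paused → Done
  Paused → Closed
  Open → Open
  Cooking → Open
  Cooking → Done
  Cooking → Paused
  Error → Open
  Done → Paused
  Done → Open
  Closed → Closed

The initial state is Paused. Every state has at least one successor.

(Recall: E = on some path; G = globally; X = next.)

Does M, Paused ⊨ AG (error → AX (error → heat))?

States satisfying error → AX (error → heat): {Paused, Open, Error, Done, Closed}.
States satisfying AG (error → AX (error → heat)): {Paused, Open, Error, Done, Closed}.
Every state reachable from Paused satisfies error → AX (error → heat).
Paused ∈ Sat(AG (error → AX (error → heat))).

Satisfied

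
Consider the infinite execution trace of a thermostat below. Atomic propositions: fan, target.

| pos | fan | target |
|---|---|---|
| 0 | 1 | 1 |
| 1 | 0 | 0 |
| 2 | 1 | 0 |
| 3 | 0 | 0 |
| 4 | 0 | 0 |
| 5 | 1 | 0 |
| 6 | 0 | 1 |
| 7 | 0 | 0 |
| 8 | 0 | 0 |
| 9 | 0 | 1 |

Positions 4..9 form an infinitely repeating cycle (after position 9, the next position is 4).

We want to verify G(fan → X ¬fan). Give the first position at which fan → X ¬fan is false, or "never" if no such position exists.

fan → X ¬fan holds at every position 0..9, and those are all the positions the trace ever visits, so the invariant G(fan → X ¬fan) is never violated.

never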